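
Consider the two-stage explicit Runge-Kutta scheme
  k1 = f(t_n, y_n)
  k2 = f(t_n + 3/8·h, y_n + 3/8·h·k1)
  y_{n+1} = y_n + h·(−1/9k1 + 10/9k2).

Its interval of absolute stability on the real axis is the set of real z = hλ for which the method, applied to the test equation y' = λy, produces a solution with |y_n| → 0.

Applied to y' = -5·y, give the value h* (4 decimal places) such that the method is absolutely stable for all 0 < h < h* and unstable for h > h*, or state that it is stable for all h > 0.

Test eqn y'=λy, z=hλ:
  k1=λy_n ⇒ h·k1=z·y_n;  k2=λ(1+3/8z)y_n ⇒ h·k2=z(1+3/8z)y_n
  y_{n+1}/y_n = 1 − 1/9z + 10/9z(1+3/8z) = 1 + z + 5/12z²
  so R(z) = 1 + z + 5/12z².

Need |R(x)|<1, x<0.
x=-1.01: |R|=0.4150
R=1: x+5/12x²=0 ⇒ x=−12/5=-2.4000; min R=1−1/(4·5/12)=0.4000>−1
Confirm numerically:
  x=-2.339: |R|=0.94055 <1
  x=-1.756: |R|=0.52881 <1
  x=-1.701: |R|=0.50458 <1
  x=-1.304: |R|=0.40451 <1
  x=-2.543: |R|=1.15152 >1
  x=-2.496: |R|=1.09984 >1
  x=-2.477: |R|=1.07947 >1
Interval (-2.4000, 0).

(-2.4000,0); λ=-5 ⇒ h* = (12/5)/5 = 0.4800.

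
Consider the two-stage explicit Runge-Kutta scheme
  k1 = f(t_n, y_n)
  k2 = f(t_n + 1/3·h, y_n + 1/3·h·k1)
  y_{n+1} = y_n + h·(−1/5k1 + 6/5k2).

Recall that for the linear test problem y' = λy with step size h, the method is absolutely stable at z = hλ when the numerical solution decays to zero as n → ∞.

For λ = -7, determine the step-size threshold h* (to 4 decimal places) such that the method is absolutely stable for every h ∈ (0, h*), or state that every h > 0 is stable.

Set f=λy, z=hλ:
  k1=λy_n ⇒ h·k1=z·y_n;  k2=λ(1+1/3z)y_n ⇒ h·k2=z(1+1/3z)y_n
  y_{n+1}/y_n = 1 − 1/5z + 6/5z(1+1/3z) = 1 + z + 2/5z²
  R(z) = 1 + z + 2/5z².

Need |R(x)|<1, x<0.
x=-1.68: |R|=0.4490
R=1: x+2/5x²=0 ⇒ x=−5/2=-2.5000; min R=1−1/(4·2/5)=0.3750>−1
Confirm numerically:
  x=-1.667: |R|=0.44456 <1
  x=-1.542: |R|=0.40911 <1
  x=-1.189: |R|=0.37649 <1
  x=-2.985: |R|=1.57909 >1
  x=-2.716: |R|=1.23466 >1
  x=-2.668: |R|=1.17929 >1
Stable set (-2.5000, 0).

(-2.5000,0); λ=-7 ⇒ h* = (5/2)/7 = 0.3571.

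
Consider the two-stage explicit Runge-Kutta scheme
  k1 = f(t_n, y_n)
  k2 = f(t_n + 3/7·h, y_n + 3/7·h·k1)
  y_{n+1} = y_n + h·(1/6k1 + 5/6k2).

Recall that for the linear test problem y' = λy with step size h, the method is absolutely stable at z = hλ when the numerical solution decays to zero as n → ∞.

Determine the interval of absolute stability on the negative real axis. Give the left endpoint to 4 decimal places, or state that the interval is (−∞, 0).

(-2.8000, 0).

With y'=λy (z=hλ):
  k1=λy_n ⇒ h·k1=z·y_n;  k2=λ(1+3/7z)y_n ⇒ h·k2=z(1+3/7z)y_n
  y_{n+1}/y_n = 1 + 1/6z + 5/6z(1+3/7z) = 1 + z + 5/14z²
  ⇒ R(z) = 1 + z + 5/14z².

Find x<0 with |R(x)|<1.
x=-1.47: |R|=0.3018
R=1: x+5/14x²=0 ⇒ x=−14/5=-2.8000; min R=1−1/(4·5/14)=0.3000>−1
Confirm numerically:
  x=-2.645: |R|=0.85358 <1
  x=-2.452: |R|=0.69525 <1
  x=-2.333: |R|=0.61089 <1
  x=-1.858: |R|=0.37492 <1
  x=-3.379: |R|=1.69873 >1
  x=-2.856: |R|=1.05712 >1
Stable set (-2.8000, 0).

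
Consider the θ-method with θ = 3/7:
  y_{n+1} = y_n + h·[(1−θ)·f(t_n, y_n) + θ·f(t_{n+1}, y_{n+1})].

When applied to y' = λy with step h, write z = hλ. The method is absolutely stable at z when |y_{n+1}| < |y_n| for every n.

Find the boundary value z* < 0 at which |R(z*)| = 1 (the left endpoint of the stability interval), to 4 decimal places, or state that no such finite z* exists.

left endpoint -14.0000.

On y'=λy, z=hλ:
  y_{n+1} = y_n + z·[4/7·y_n + 3/7·y_{n+1}] ⇒ (1 − 3/7z)y_{n+1} = (1 + 4/7z)y_n
  ⇒ R(z) = (1 + 4/7z)/(1 − 3/7z).

Solve |R(x)|<1 on ℝ⁻.
x=-1.09: |R|=0.2571
R=−1: 1+4/7x = −1+3/7x ⇒ -1/7x=2 ⇒ x=2/(-1/7)=-14.0000
Confirm numerically:
  x=-13.622: |R|=0.99210 <1
  x=-13.445: |R|=0.98828 <1
  x=-8.620: |R|=0.83628 <1
  x=-6.147: |R|=0.69133 <1
  x=-14.493: |R|=1.00977 >1
  x=-14.359: |R|=1.00717 >1
Stable set (-14.0000, 0).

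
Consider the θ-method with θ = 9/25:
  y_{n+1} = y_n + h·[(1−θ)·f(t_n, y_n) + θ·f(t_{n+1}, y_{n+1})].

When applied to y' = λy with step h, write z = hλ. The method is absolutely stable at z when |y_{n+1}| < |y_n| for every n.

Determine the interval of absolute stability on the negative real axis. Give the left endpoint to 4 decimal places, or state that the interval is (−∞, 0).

(-7.1429, 0).

Set f=λy, z=hλ:
  y_{n+1} = y_n + z·[16/25·y_n + 9/25·y_{n+1}] ⇒ (1 − 9/25z)y_{n+1} = (1 + 16/25z)y_n
  R(z) = (1 + 16/25z)/(1 − 9/25z).

Solve |R(x)|<1 on ℝ⁻.
x=-0.77: |R|=0.3971
R=−1: 1+16/25x = −1+9/25x ⇒ -7/25x=2 ⇒ x=2/(-7/25)=-7.1429
Confirm numerically:
  x=-5.746: |R|=0.87254 <1
  x=-5.606: |R|=0.85742 <1
  x=-3.699: |R|=0.58644 <1
  x=-3.490: |R|=0.54671 <1
  x=-7.587: |R|=1.03333 >1
  x=-7.433: |R|=1.02210 >1
  x=-7.235: |R|=1.00716 >1
So |R|<1 on (-7.1429, 0).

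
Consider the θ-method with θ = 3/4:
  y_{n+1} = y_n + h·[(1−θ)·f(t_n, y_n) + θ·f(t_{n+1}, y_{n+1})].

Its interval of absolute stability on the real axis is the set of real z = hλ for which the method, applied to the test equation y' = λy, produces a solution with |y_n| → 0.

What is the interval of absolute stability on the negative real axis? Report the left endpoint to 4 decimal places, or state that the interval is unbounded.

With y'=λy (z=hλ):
  y_{n+1} = y_n + z·[1/4·y_n + 3/4·y_{n+1}] ⇒ (1 − 3/4z)y_{n+1} = (1 + 1/4z)y_n
  Hence R(z) = (1 + 1/4z)/(1 − 3/4z).

Find x<0 with |R(x)|<1.
x=-0.56: |R|=0.6056
x=-2: |R|=0.2000
x=-10: |R|=0.1765
x=-100: |R|=0.3158
θ=3/4≥1/2 ⇒ |1+1/4x|<|1−3/4x| ∀x<0 ⇒ interval (−∞,0).

(−∞, 0) — no finite endpoint.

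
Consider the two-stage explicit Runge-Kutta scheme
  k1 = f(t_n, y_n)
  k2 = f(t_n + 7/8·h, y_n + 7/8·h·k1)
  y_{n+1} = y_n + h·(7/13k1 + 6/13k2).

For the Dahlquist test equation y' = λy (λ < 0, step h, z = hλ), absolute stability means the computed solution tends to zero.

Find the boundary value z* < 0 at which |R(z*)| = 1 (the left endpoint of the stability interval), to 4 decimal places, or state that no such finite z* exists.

z* = -2.4762.

Set f=λy, z=hλ:
  k1=λy_n ⇒ h·k1=z·y_n;  k2=λ(1+7/8z)y_n ⇒ h·k2=z(1+7/8z)y_n
  y_{n+1}/y_n = 1 + 7/13z + 6/13z(1+7/8z) = 1 + z + 21/52z²
  so R(z) = 1 + z + 21/52z².

Find x<0 with |R(x)|<1.
x=-1.66: |R|=0.4528
R=1: x+21/52x²=0 ⇒ x=−52/21=-2.4762; min R=1−1/(4·21/52)=0.3810>−1
Confirm numerically:
  x=-2.053: |R|=0.64913 <1
  x=-1.740: |R|=0.48268 <1
  x=-1.520: |R|=0.41305 <1
  x=-2.916: |R|=1.51793 >1
  x=-2.796: |R|=1.36111 >1
  x=-2.636: |R|=1.17012 >1
Interval (-2.4762, 0).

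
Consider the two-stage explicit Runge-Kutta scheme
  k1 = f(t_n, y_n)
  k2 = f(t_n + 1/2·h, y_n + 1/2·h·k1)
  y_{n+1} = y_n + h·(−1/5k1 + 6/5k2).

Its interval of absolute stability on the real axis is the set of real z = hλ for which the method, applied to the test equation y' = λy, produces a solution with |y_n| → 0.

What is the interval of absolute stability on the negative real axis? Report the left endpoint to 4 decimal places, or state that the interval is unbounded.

With y'=λy (z=hλ):
  k1=λy_n ⇒ h·k1=z·y_n;  k2=λ(1+1/2z)y_n ⇒ h·k2=z(1+1/2z)y_n
  y_{n+1}/y_n = 1 − 1/5z + 6/5z(1+1/2z) = 1 + z + 3/5z²
  ⇒ R(z) = 1 + z + 3/5z².

Find x<0 with |R(x)|<1.
x=-0.56: |R|=0.6282
R=1: x+3/5x²=0 ⇒ x=−5/3=-1.6667; min R=1−1/(4·3/5)=0.5833>−1
Confirm numerically:
  x=-1.342: |R|=0.73858 <1
  x=-1.195: |R|=0.66181 <1
  x=-1.048: |R|=0.61098 <1
  x=-2.216: |R|=1.73039 >1
  x=-1.800: |R|=1.14400 >1
Stable set (-1.6667, 0).

z∈(-1.6667,0).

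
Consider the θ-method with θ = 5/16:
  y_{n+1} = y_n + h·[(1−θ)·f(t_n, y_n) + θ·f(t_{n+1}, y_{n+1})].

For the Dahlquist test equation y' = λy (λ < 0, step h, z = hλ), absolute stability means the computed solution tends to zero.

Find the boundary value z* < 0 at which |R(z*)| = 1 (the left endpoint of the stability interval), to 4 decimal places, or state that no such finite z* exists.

z* = -5.3333.

With y'=λy (z=hλ):
  y_{n+1} = y_n + z·[11/16·y_n + 5/16·y_{n+1}] ⇒ (1 − 5/16z)y_{n+1} = (1 + 11/16z)y_n
  ⇒ R(z) = (1 + 11/16z)/(1 − 5/16z).

Need |R(x)|<1, x<0.
x=-0.58: |R|=0.5090
R=−1: 1+11/16x = −1+5/16x ⇒ -3/8x=2 ⇒ x=2/(-3/8)=-5.3333
Confirm numerically:
  x=-4.296: |R|=0.83394 <1
  x=-3.718: |R|=0.71980 <1
  x=-2.337: |R|=0.35062 <1
  x=-5.509: |R|=1.02420 >1
  x=-5.508: |R|=1.02407 >1
  x=-5.382: |R|=1.00680 >1
Interval (-5.3333, 0).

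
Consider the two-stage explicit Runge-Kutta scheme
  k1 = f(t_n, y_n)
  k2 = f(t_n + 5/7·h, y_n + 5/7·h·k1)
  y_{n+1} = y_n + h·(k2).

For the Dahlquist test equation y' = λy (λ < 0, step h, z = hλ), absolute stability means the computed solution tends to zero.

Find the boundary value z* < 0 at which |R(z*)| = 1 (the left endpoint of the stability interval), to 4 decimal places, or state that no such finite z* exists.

left endpoint -1.4000.

Test eqn y'=λy, z=hλ:
  k1=λy_n ⇒ h·k1=z·y_n;  k2=λ(1+5/7z)y_n ⇒ h·k2=z(1+5/7z)y_n
  y_{n+1}/y_n = 1 + z(1+5/7z) = 1 + z + 5/7z²
  so R(z) = 1 + z + 5/7z².

Find x<0 with |R(x)|<1.
x=-1.6: |R|=1.2286
R=1: x+5/7x²=0 ⇒ x=−7/5=-1.4000; min R=1−1/(4·5/7)=0.6500>−1
Confirm numerically:
  x=-1.258: |R|=0.87240 <1
  x=-1.239: |R|=0.85752 <1
  x=-0.976: |R|=0.70441 <1
  x=-1.990: |R|=1.83864 >1
  x=-1.677: |R|=1.33181 >1
  x=-1.598: |R|=1.22600 >1
Stable set (-1.4000, 0).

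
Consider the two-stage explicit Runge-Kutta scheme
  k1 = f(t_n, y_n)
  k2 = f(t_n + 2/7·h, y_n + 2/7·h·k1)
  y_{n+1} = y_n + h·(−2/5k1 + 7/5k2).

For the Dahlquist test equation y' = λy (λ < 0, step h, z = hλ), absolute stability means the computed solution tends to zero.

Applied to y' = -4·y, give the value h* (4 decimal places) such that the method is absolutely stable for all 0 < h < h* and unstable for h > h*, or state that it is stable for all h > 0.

Test eqn y'=λy, z=hλ:
  k1=λy_n ⇒ h·k1=z·y_n;  k2=λ(1+2/7z)y_n ⇒ h·k2=z(1+2/7z)y_n
  y_{n+1}/y_n = 1 − 2/5z + 7/5z(1+2/7z) = 1 + z + 2/5z²
  so R(z) = 1 + z + 2/5z².

Solve |R(x)|<1 on ℝ⁻.
x=-0.45: |R|=0.6310
R=1: x+2/5x²=0 ⇒ x=−5/2=-2.5000; min R=1−1/(4·2/5)=0.3750>−1
Confirm numerically:
  x=-2.071: |R|=0.64462 <1
  x=-1.666: |R|=0.44422 <1
  x=-1.627: |R|=0.43185 <1
  x=-2.729: |R|=1.24998 >1
  x=-2.640: |R|=1.14784 >1
Stable set (-2.5000, 0).

(-2.5000,0); λ=-4 ⇒ h* = (5/2)/4 = 0.6250.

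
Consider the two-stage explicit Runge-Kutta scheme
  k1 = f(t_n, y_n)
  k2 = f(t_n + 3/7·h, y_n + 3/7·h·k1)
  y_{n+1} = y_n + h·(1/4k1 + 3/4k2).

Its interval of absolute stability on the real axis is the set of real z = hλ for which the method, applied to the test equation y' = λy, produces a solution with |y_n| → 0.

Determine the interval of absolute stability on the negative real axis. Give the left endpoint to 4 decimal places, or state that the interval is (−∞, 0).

With y'=λy (z=hλ):
  k1=λy_n ⇒ h·k1=z·y_n;  k2=λ(1+3/7z)y_n ⇒ h·k2=z(1+3/7z)y_n
  y_{n+1}/y_n = 1 + 1/4z + 3/4z(1+3/7z) = 1 + z + 9/28z²
  R(z) = 1 + z + 9/28z².

Need |R(x)|<1, x<0.
x=-0.56: |R|=0.5408
R=1: x+9/28x²=0 ⇒ x=−28/9=-3.1111; min R=1−1/(4·9/28)=0.2222>−1
Confirm numerically:
  x=-2.858: |R|=0.76748 <1
  x=-1.905: |R|=0.26147 <1
  x=-1.601: |R|=0.22289 <1
  x=-3.362: |R|=1.27112 >1
  x=-3.214: |R|=1.10629 >1
Stable set (-3.1111, 0).

z∈(-3.1111,0).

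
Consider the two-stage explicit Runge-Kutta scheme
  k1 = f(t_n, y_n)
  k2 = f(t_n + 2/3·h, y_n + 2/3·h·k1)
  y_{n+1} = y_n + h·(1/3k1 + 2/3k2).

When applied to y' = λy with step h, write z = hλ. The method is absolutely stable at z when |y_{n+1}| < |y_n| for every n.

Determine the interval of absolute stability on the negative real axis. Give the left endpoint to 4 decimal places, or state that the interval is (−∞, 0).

Set f=λy, z=hλ:
  k1=λy_n ⇒ h·k1=z·y_n;  k2=λ(1+2/3z)y_n ⇒ h·k2=z(1+2/3z)y_n
  y_{n+1}/y_n = 1 + 1/3z + 2/3z(1+2/3z) = 1 + z + 4/9z²
  so R(z) = 1 + z + 4/9z².

Need |R(x)|<1, x<0.
x=-1.67: |R|=0.5695
R=1: x+4/9x²=0 ⇒ x=−9/4=-2.2500; min R=1−1/(4·4/9)=0.4375>−1
Confirm numerically:
  x=-2.023: |R|=0.79590 <1
  x=-1.744: |R|=0.60779 <1
  x=-1.254: |R|=0.44490 <1
  x=-2.802: |R|=1.68742 >1
  x=-2.751: |R|=1.61256 >1
  x=-2.407: |R|=1.16796 >1
Stable set (-2.2500, 0).

z∈(-2.2500,0).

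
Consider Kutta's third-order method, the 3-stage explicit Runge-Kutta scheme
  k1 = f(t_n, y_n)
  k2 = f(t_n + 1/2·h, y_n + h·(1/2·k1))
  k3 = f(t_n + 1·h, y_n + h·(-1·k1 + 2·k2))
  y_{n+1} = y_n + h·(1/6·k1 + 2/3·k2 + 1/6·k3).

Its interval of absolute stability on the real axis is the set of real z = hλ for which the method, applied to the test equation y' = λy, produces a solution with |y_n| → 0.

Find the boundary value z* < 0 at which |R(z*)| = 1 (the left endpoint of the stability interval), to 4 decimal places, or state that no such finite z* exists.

Set f=λy, z=hλ:
  order 3, 3-stage ⇒ R(z)=1+z+z^2/2+z^3/6
  (e.g. R(-1)=0.33333, |R|=0.33333)

Boundary: |R(x)|=1, x<0.
x=-1: |R|=0.3333
|R(-2.89)|=1.7369 |R(-1.07)|=0.2983 |R(-0.84)|=0.4140
Bisect:
  x_lo=-2.9499 |R|=1.8773  x_hi=-0.1365 |R|=0.8724
  mid=-1.54318 |R|=0.03503 →hi
  mid=-2.24654 |R|=0.61277 →hi
  mid=-2.59822 |R|=1.14617 →lo
  mid=-2.42238 |R|=0.85748 →hi
  mid=-2.51030 |R|=0.99599 →hi
  mid=-2.55426 |R|=1.06958 →lo
  mid=-2.53228 |R|=1.03241 →lo
  mid=-2.52129 |R|=1.01411 →lo
  mid=-2.51580 |R|=1.00503 →lo
  ...
  [-2.51288,-2.51271] ⇒ x*=-2.5127
So |R|<1 on (-2.5127, 0).

left endpoint -2.5127.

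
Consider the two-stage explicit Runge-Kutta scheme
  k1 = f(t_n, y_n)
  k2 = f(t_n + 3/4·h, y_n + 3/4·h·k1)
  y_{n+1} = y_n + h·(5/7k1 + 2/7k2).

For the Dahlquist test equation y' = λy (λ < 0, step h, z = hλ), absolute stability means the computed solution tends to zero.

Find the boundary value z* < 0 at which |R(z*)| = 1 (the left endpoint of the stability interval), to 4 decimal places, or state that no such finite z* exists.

On y'=λy, z=hλ:
  k1=λy_n ⇒ h·k1=z·y_n;  k2=λ(1+3/4z)y_n ⇒ h·k2=z(1+3/4z)y_n
  y_{n+1}/y_n = 1 + 5/7z + 2/7z(1+3/4z) = 1 + z + 3/14z²
  ⇒ R(z) = 1 + z + 3/14z².

Boundary: |R(x)|=1, x<0.
x=-0.91: |R|=0.2675
R=1: x+3/14x²=0 ⇒ x=−14/3=-4.6667; min R=1−1/(4·3/14)=-0.1667>−1
Confirm numerically:
  x=-3.741: |R|=0.25795 <1
  x=-3.674: |R|=0.21849 <1
  x=-3.005: |R|=0.06999 <1
  x=-4.864: |R|=1.20568 >1
  x=-4.829: |R|=1.16798 >1
So |R|<1 on (-4.6667, 0).

left endpoint -4.6667.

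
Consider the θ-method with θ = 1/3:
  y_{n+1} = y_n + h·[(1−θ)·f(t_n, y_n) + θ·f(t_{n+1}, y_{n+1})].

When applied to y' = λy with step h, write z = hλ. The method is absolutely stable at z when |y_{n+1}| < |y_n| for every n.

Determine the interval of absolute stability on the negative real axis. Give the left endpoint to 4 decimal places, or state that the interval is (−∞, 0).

Test eqn y'=λy, z=hλ:
  y_{n+1} = y_n + z·[2/3·y_n + 1/3·y_{n+1}] ⇒ (1 − 1/3z)y_{n+1} = (1 + 2/3z)y_n
  so R(z) = (1 + 2/3z)/(1 − 1/3z).

Solve |R(x)|<1 on ℝ⁻.
x=-0.54: |R|=0.5424
R=−1: 1+2/3x = −1+1/3x ⇒ -1/3x=2 ⇒ x=2/(-1/3)=-6.0000
Confirm numerically:
  x=-5.324: |R|=0.91879 <1
  x=-3.340: |R|=0.58044 <1
  x=-3.118: |R|=0.52893 <1
  x=-2.750: |R|=0.43478 <1
  x=-6.412: |R|=1.04377 >1
  x=-6.355: |R|=1.03795 >1
Interval (-6.0000, 0).

(-6.0000, 0).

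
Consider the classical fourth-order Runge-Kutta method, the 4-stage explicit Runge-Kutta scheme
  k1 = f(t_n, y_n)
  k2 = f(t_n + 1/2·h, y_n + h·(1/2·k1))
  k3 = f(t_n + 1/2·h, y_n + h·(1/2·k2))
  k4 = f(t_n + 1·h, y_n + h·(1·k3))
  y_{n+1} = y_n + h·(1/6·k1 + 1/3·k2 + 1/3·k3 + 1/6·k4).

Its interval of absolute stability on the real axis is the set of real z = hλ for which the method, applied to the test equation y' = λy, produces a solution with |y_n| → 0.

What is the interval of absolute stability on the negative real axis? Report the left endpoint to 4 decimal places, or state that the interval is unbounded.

With y'=λy (z=hλ):
  order 4, 4-stage ⇒ R(z)=1+z+z^2/2+z^3/6+z^4/24
  (e.g. R(-0.32)=0.72618, |R|=0.72618)

Need |R(x)|<1, x<0.
x=-0.32: |R|=0.7262
|R(-2.51)|=0.6583 |R(-1.35)|=0.2896 |R(-0.9)|=0.4108
Bisect:
  x_lo=-3.3380 |R|=2.2072  x_hi=-0.2809 |R|=0.7551
  mid=-1.80943 |R|=0.28687 →hi
  mid=-2.57370 |R|=0.72512 →hi
  mid=-2.95584 |R|=1.28909 →lo
  mid=-2.76477 |R|=0.96950 →hi
  mid=-2.86031 |R|=1.11911 →lo
  mid=-2.81254 |R|=1.04186 →lo
  mid=-2.78866 |R|=1.00508 →lo
  mid=-2.77671 |R|=0.98714 →hi
  mid=-2.78268 |R|=0.99607 →hi
  mid=-2.78567 |R|=1.00057 →lo
  ...
  [-2.78530,-2.78511] ⇒ x*=-2.7853
Stable set (-2.7853, 0).

(-2.7853, 0).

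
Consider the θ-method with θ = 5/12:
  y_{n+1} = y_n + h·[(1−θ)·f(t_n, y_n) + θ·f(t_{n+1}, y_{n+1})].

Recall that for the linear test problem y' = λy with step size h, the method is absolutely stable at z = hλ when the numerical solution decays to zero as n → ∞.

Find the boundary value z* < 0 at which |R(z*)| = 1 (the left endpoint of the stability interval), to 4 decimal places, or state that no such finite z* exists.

Set f=λy, z=hλ:
  y_{n+1} = y_n + z·[7/12·y_n + 5/12·y_{n+1}] ⇒ (1 − 5/12z)y_{n+1} = (1 + 7/12z)y_n
  Hence R(z) = (1 + 7/12z)/(1 − 5/12z).

Boundary: |R(x)|=1, x<0.
x=-0.9: |R|=0.3455
R=−1: 1+7/12x = −1+5/12x ⇒ -1/6x=2 ⇒ x=2/(-1/6)=-12.0000
Confirm numerically:
  x=-11.707: |R|=0.99169 <1
  x=-10.304: |R|=0.94660 <1
  x=-8.720: |R|=0.88201 <1
  x=-4.803: |R|=0.60033 <1
  x=-12.371: |R|=1.01005 >1
  x=-12.031: |R|=1.00086 >1
So |R|<1 on (-12.0000, 0).

left endpoint -12.0000.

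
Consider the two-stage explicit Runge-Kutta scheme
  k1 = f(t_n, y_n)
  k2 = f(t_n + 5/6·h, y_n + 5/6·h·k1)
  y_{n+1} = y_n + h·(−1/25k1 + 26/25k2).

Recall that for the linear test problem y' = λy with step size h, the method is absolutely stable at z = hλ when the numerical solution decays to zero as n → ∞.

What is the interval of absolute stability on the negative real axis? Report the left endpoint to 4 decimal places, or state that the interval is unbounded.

z∈(-1.1538,0).

With y'=λy (z=hλ):
  k1=λy_n ⇒ h·k1=z·y_n;  k2=λ(1+5/6z)y_n ⇒ h·k2=z(1+5/6z)y_n
  y_{n+1}/y_n = 1 − 1/25z + 26/25z(1+5/6z) = 1 + z + 13/15z²
  R(z) = 1 + z + 13/15z².

Boundary: |R(x)|=1, x<0.
x=-0.64: |R|=0.7150
R=1: x+13/15x²=0 ⇒ x=−15/13=-1.1538; min R=1−1/(4·13/15)=0.7115>−1
Confirm numerically:
  x=-0.834: |R|=0.76882 <1
  x=-0.718: |R|=0.72879 <1
  x=-0.498: |R|=0.71694 <1
  x=-1.712: |R|=1.82815 >1
  x=-1.446: |R|=1.36613 >1
  x=-1.440: |R|=1.35712 >1
Interval (-1.1538, 0).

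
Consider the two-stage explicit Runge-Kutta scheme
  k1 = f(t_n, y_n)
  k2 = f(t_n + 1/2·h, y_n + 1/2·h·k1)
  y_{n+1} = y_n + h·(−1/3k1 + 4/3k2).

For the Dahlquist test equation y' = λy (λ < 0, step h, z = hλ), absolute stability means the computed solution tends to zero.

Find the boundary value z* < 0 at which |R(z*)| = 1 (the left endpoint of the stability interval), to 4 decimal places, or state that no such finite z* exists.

left endpoint -1.5000.

Set f=λy, z=hλ:
  k1=λy_n ⇒ h·k1=z·y_n;  k2=λ(1+1/2z)y_n ⇒ h·k2=z(1+1/2z)y_n
  y_{n+1}/y_n = 1 − 1/3z + 4/3z(1+1/2z) = 1 + z + 2/3z²
  Hence R(z) = 1 + z + 2/3z².

Find x<0 with |R(x)|<1.
x=-1.49: |R|=0.9901
R=1: x+2/3x²=0 ⇒ x=−3/2=-1.5000; min R=1−1/(4·2/3)=0.6250>−1
Confirm numerically:
  x=-1.474: |R|=0.97445 <1
  x=-1.247: |R|=0.78967 <1
  x=-1.001: |R|=0.66700 <1
  x=-0.649: |R|=0.63180 <1
  x=-1.930: |R|=1.55327 >1
  x=-1.851: |R|=1.43313 >1
Interval (-1.5000, 0).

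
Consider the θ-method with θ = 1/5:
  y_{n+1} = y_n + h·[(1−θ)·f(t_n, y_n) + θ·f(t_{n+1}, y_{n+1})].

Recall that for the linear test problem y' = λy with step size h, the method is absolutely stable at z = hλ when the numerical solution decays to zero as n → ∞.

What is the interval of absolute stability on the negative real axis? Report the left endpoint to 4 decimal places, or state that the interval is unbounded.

Test eqn y'=λy, z=hλ:
  y_{n+1} = y_n + z·[4/5·y_n + 1/5·y_{n+1}] ⇒ (1 − 1/5z)y_{n+1} = (1 + 4/5z)y_n
  so R(z) = (1 + 4/5z)/(1 − 1/5z).

Solve |R(x)|<1 on ℝ⁻.
x=-1.23: |R|=0.0128
R=−1: 1+4/5x = −1+1/5x ⇒ -3/5x=2 ⇒ x=2/(-3/5)=-3.3333
Confirm numerically:
  x=-2.680: |R|=0.74479 <1
  x=-2.006: |R|=0.43163 <1
  x=-1.689: |R|=0.26252 <1
  x=-1.479: |R|=0.14138 <1
  x=-3.447: |R|=1.04037 >1
  x=-3.393: |R|=1.02133 >1
Stable set (-3.3333, 0).

z∈(-3.3333,0).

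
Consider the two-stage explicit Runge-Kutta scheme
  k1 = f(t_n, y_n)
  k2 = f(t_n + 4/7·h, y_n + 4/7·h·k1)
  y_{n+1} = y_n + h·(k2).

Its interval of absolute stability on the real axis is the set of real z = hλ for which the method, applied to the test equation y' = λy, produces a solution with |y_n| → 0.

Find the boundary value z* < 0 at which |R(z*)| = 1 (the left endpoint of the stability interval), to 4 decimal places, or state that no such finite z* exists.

Test eqn y'=λy, z=hλ:
  k1=λy_n ⇒ h·k1=z·y_n;  k2=λ(1+4/7z)y_n ⇒ h·k2=z(1+4/7z)y_n
  y_{n+1}/y_n = 1 + z(1+4/7z) = 1 + z + 4/7z²
  so R(z) = 1 + z + 4/7z².

Need |R(x)|<1, x<0.
x=-1.45: |R|=0.7514
R=1: x+4/7x²=0 ⇒ x=−7/4=-1.7500; min R=1−1/(4·4/7)=0.5625>−1
Confirm numerically:
  x=-1.461: |R|=0.75873 <1
  x=-1.285: |R|=0.65856 <1
  x=-1.118: |R|=0.59624 <1
  x=-0.717: |R|=0.57677 <1
  x=-2.101: |R|=1.42140 >1
  x=-2.005: |R|=1.29216 >1
  x=-1.900: |R|=1.16286 >1
Stable set (-1.7500, 0).

left endpoint -1.7500.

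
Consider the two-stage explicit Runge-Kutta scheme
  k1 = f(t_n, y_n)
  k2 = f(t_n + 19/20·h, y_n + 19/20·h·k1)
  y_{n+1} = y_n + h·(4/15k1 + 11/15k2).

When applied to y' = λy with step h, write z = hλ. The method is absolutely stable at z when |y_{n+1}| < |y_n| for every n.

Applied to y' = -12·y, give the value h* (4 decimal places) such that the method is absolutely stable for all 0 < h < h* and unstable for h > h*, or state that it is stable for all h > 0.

(-1.4354,0); λ=-12 ⇒ h* = (300/209)/12 = 0.1196.

On y'=λy, z=hλ:
  k1=λy_n ⇒ h·k1=z·y_n;  k2=λ(1+19/20z)y_n ⇒ h·k2=z(1+19/20z)y_n
  y_{n+1}/y_n = 1 + 4/15z + 11/15z(1+19/20z) = 1 + z + 209/300z²
  R(z) = 1 + z + 209/300z².

Find x<0 with |R(x)|<1.
x=-1.63: |R|=1.2210
R=1: x+209/300x²=0 ⇒ x=−300/209=-1.4354; min R=1−1/(4·209/300)=0.6411>−1
Confirm numerically:
  x=-1.270: |R|=0.85365 <1
  x=-0.882: |R|=0.65995 <1
  x=-0.715: |R|=0.64115 <1
  x=-0.579: |R|=0.65455 <1
  x=-1.973: |R|=1.73893 >1
  x=-1.475: |R|=1.04069 >1
Stable set (-1.4354, 0).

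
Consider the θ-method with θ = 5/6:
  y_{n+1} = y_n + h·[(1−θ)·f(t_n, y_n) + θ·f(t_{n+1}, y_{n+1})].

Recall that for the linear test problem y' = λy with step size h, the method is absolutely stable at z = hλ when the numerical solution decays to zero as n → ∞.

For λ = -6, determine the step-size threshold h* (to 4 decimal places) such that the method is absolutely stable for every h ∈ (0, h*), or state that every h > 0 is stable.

unbounded; (−∞, 0). Any h>0 works for λ=-6.

On y'=λy, z=hλ:
  y_{n+1} = y_n + z·[1/6·y_n + 5/6·y_{n+1}] ⇒ (1 − 5/6z)y_{n+1} = (1 + 1/6z)y_n
  so R(z) = (1 + 1/6z)/(1 − 5/6z).

Find x<0 with |R(x)|<1.
x=-1.49: |R|=0.3353
x=-2: |R|=0.2500
x=-10: |R|=0.0714
x=-100: |R|=0.1858
θ=5/6≥1/2 ⇒ |1+1/6x|<|1−5/6x| ∀x<0 ⇒ stable on all of ℝ⁻.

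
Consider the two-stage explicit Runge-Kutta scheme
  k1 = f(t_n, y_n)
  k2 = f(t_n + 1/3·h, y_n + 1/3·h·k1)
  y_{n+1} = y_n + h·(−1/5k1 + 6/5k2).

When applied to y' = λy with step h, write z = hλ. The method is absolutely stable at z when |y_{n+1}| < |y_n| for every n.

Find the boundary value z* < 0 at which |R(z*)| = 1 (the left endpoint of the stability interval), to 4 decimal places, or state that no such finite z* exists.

Test eqn y'=λy, z=hλ:
  k1=λy_n ⇒ h·k1=z·y_n;  k2=λ(1+1/3z)y_n ⇒ h·k2=z(1+1/3z)y_n
  y_{n+1}/y_n = 1 − 1/5z + 6/5z(1+1/3z) = 1 + z + 2/5z²
  so R(z) = 1 + z + 2/5z².

Boundary: |R(x)|=1, x<0.
x=-0.38: |R|=0.6778
R=1: x+2/5x²=0 ⇒ x=−5/2=-2.5000; min R=1−1/(4·2/5)=0.3750>−1
Confirm numerically:
  x=-1.706: |R|=0.45817 <1
  x=-1.357: |R|=0.37958 <1
  x=-1.307: |R|=0.37630 <1
  x=-2.906: |R|=1.47193 >1
  x=-2.895: |R|=1.45741 >1
  x=-2.568: |R|=1.06985 >1
Stable set (-2.5000, 0).

left endpoint -2.5000.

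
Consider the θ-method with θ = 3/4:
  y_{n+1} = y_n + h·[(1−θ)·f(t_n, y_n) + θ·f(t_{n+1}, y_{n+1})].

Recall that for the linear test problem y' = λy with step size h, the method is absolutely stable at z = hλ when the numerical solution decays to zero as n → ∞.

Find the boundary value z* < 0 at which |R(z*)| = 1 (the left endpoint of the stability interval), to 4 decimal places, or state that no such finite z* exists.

unbounded; (−∞, 0).

Test eqn y'=λy, z=hλ:
  y_{n+1} = y_n + z·[1/4·y_n + 3/4·y_{n+1}] ⇒ (1 − 3/4z)y_{n+1} = (1 + 1/4z)y_n
  Hence R(z) = (1 + 1/4z)/(1 − 3/4z).

Find x<0 with |R(x)|<1.
x=-0.37: |R|=0.7104
x=-2: |R|=0.2000
x=-10: |R|=0.1765
x=-100: |R|=0.3158
θ=3/4≥1/2 ⇒ |1+1/4x|<|1−3/4x| ∀x<0 ⇒ interval (−∞,0).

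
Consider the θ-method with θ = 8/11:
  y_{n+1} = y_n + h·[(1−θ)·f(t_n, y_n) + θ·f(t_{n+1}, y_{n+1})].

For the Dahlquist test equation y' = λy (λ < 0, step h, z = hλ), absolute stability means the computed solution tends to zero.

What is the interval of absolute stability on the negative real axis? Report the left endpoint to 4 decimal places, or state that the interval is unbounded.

With y'=λy (z=hλ):
  y_{n+1} = y_n + z·[3/11·y_n + 8/11·y_{n+1}] ⇒ (1 − 8/11z)y_{n+1} = (1 + 3/11z)y_n
  R(z) = (1 + 3/11z)/(1 − 8/11z).

Solve |R(x)|<1 on ℝ⁻.
x=-1.28: |R|=0.3371
x=-2: |R|=0.1852
x=-10: |R|=0.2088
x=-100: |R|=0.3564
θ=8/11≥1/2 ⇒ |1+3/11x|<|1−8/11x| ∀x<0 ⇒ stable on all of ℝ⁻.

(−∞, 0) — no finite endpoint.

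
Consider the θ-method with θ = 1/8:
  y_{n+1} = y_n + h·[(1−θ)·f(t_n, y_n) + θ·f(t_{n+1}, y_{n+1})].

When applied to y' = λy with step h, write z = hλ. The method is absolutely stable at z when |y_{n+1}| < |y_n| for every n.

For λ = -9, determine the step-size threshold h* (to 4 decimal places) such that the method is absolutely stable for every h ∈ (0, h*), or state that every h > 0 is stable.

(-2.6667,0); λ=-9 ⇒ h* = (8/3)/9 = 0.2963.

Set f=λy, z=hλ:
  y_{n+1} = y_n + z·[7/8·y_n + 1/8·y_{n+1}] ⇒ (1 − 1/8z)y_{n+1} = (1 + 7/8z)y_n
  Hence R(z) = (1 + 7/8z)/(1 − 1/8z).

Need |R(x)|<1, x<0.
x=-1.14: |R|=0.0022
R=−1: 1+7/8x = −1+1/8x ⇒ -3/4x=2 ⇒ x=2/(-3/4)=-2.6667
Confirm numerically:
  x=-2.112: |R|=0.67089 <1
  x=-2.034: |R|=0.62169 <1
  x=-1.549: |R|=0.29773 <1
  x=-3.121: |R|=1.24512 >1
  x=-3.099: |R|=1.23371 >1
Interval (-2.6667, 0).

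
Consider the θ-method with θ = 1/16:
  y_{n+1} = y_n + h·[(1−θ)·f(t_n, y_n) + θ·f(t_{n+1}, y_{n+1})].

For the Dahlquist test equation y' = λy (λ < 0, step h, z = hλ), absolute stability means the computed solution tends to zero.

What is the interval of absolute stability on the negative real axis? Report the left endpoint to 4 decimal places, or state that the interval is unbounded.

(-2.2857, 0).

Test eqn y'=λy, z=hλ:
  y_{n+1} = y_n + z·[15/16·y_n + 1/16·y_{n+1}] ⇒ (1 − 1/16z)y_{n+1} = (1 + 15/16z)y_n
  so R(z) = (1 + 15/16z)/(1 − 1/16z).

Boundary: |R(x)|=1, x<0.
x=-1.46: |R|=0.3379
R=−1: 1+15/16x = −1+1/16x ⇒ -7/8x=2 ⇒ x=2/(-7/8)=-2.2857
Confirm numerically:
  x=-2.194: |R|=0.92943 <1
  x=-1.935: |R|=0.72623 <1
  x=-1.542: |R|=0.40645 <1
  x=-1.202: |R|=0.11801 <1
  x=-2.733: |R|=1.33428 >1
  x=-2.627: |R|=1.25651 >1
  x=-2.504: |R|=1.16515 >1
Interval (-2.2857, 0).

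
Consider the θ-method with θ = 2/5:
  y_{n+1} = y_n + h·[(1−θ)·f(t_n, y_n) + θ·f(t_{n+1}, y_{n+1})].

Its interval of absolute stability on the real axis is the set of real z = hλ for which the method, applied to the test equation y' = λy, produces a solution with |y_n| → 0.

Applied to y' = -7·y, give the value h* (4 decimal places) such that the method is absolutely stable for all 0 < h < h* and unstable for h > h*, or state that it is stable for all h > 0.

Set f=λy, z=hλ:
  y_{n+1} = y_n + z·[3/5·y_n + 2/5·y_{n+1}] ⇒ (1 − 2/5z)y_{n+1} = (1 + 3/5z)y_n
  so R(z) = (1 + 3/5z)/(1 − 2/5z).

Boundary: |R(x)|=1, x<0.
x=-0.33: |R|=0.7085
R=−1: 1+3/5x = −1+2/5x ⇒ -1/5x=2 ⇒ x=2/(-1/5)=-10.0000
Confirm numerically:
  x=-9.009: |R|=0.95695 <1
  x=-5.974: |R|=0.76245 <1
  x=-4.215: |R|=0.56925 <1
  x=-10.105: |R|=1.00417 >1
  x=-10.061: |R|=1.00243 >1
So |R|<1 on (-10.0000, 0).

(-10.0000,0); λ=-7 ⇒ h* = (10)/7 = 1.4286.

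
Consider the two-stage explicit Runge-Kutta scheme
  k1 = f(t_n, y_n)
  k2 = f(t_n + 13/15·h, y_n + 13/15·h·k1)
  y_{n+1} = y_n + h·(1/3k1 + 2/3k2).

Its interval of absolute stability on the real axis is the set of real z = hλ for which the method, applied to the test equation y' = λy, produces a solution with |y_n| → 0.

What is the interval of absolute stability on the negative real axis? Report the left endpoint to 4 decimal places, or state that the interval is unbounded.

Set f=λy, z=hλ:
  k1=λy_n ⇒ h·k1=z·y_n;  k2=λ(1+13/15z)y_n ⇒ h·k2=z(1+13/15z)y_n
  y_{n+1}/y_n = 1 + 1/3z + 2/3z(1+13/15z) = 1 + z + 26/45z²
  so R(z) = 1 + z + 26/45z².

Solve |R(x)|<1 on ℝ⁻.
x=-0.57: |R|=0.6177
R=1: x+26/45x²=0 ⇒ x=−45/26=-1.7308; min R=1−1/(4·26/45)=0.5673>−1
Confirm numerically:
  x=-1.350: |R|=0.70300 <1
  x=-1.333: |R|=0.69365 <1
  x=-1.329: |R|=0.69149 <1
  x=-0.877: |R|=0.56739 <1
  x=-2.107: |R|=1.45801 >1
  x=-1.909: |R|=1.19658 >1
Stable set (-1.7308, 0).

z∈(-1.7308,0).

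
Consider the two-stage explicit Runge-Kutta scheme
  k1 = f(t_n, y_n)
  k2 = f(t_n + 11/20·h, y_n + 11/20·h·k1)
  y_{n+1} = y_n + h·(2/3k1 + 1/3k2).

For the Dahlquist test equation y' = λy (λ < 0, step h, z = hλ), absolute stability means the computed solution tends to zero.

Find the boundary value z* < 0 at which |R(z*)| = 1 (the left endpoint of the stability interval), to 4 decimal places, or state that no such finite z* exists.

left endpoint -5.4545.

On y'=λy, z=hλ:
  k1=λy_n ⇒ h·k1=z·y_n;  k2=λ(1+11/20z)y_n ⇒ h·k2=z(1+11/20z)y_n
  y_{n+1}/y_n = 1 + 2/3z + 1/3z(1+11/20z) = 1 + z + 11/60z²
  R(z) = 1 + z + 11/60z².

Solve |R(x)|<1 on ℝ⁻.
x=-1.62: |R|=0.1389
R=1: x+11/60x²=0 ⇒ x=−60/11=-5.4545; min R=1−1/(4·11/60)=-0.3636>−1
Confirm numerically:
  x=-4.374: |R|=0.13351 <1
  x=-3.951: |R|=0.08909 <1
  x=-2.817: |R|=0.36216 <1
  x=-2.486: |R|=0.35296 <1
  x=-5.930: |R|=1.51690 >1
  x=-5.547: |R|=1.09402 >1
Interval (-5.4545, 0).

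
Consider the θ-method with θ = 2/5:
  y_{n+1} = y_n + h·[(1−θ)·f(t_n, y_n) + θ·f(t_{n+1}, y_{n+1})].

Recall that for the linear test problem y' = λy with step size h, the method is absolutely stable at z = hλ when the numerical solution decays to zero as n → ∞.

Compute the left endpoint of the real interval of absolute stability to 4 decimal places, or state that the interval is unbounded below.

left endpoint -10.0000.

With y'=λy (z=hλ):
  y_{n+1} = y_n + z·[3/5·y_n + 2/5·y_{n+1}] ⇒ (1 − 2/5z)y_{n+1} = (1 + 3/5z)y_n
  R(z) = (1 + 3/5z)/(1 − 2/5z).

Solve |R(x)|<1 on ℝ⁻.
x=-0.42: |R|=0.6404
R=−1: 1+3/5x = −1+2/5x ⇒ -1/5x=2 ⇒ x=2/(-1/5)=-10.0000
Confirm numerically:
  x=-8.140: |R|=0.91259 <1
  x=-6.425: |R|=0.79972 <1
  x=-5.301: |R|=0.69882 <1
  x=-5.159: |R|=0.68397 <1
  x=-10.516: |R|=1.01982 >1
  x=-10.311: |R|=1.01214 >1
Stable set (-10.0000, 0).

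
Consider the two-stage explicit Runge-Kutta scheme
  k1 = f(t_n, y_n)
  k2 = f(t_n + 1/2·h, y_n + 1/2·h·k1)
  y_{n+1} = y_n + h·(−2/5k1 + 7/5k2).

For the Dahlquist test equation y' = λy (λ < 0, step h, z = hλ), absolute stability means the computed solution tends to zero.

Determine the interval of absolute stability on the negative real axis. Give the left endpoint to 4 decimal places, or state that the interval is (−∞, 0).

(-1.4286, 0).

On y'=λy, z=hλ:
  k1=λy_n ⇒ h·k1=z·y_n;  k2=λ(1+1/2z)y_n ⇒ h·k2=z(1+1/2z)y_n
  y_{n+1}/y_n = 1 − 2/5z + 7/5z(1+1/2z) = 1 + z + 7/10z²
  so R(z) = 1 + z + 7/10z².

Find x<0 with |R(x)|<1.
x=-1.65: |R|=1.2557
R=1: x+7/10x²=0 ⇒ x=−10/7=-1.4286; min R=1−1/(4·7/10)=0.6429>−1
Confirm numerically:
  x=-1.350: |R|=0.92575 <1
  x=-1.031: |R|=0.71307 <1
  x=-0.605: |R|=0.65122 <1
  x=-1.973: |R|=1.75191 >1
  x=-1.869: |R|=1.57621 >1
  x=-1.734: |R|=1.37073 >1
Stable set (-1.4286, 0).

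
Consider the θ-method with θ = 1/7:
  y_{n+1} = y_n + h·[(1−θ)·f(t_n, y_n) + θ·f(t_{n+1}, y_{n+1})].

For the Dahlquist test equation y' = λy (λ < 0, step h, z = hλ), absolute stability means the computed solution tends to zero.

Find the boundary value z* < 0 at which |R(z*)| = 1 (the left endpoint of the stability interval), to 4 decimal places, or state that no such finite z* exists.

With y'=λy (z=hλ):
  y_{n+1} = y_n + z·[6/7·y_n + 1/7·y_{n+1}] ⇒ (1 − 1/7z)y_{n+1} = (1 + 6/7z)y_n
  R(z) = (1 + 6/7z)/(1 − 1/7z).

Solve |R(x)|<1 on ℝ⁻.
x=-1.77: |R|=0.4128
R=−1: 1+6/7x = −1+1/7x ⇒ -5/7x=2 ⇒ x=2/(-5/7)=-2.8000
Confirm numerically:
  x=-2.617: |R|=0.90486 <1
  x=-2.616: |R|=0.90433 <1
  x=-1.647: |R|=0.33329 <1
  x=-3.330: |R|=1.25653 >1
  x=-3.313: |R|=1.24872 >1
  x=-3.260: |R|=1.22417 >1
Stable set (-2.8000, 0).

left endpoint -2.8000.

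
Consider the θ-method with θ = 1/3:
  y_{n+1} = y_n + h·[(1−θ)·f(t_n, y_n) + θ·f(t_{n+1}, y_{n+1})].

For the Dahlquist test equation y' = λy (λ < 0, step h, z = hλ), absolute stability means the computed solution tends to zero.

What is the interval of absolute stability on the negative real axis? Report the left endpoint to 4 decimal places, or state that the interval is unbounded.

Set f=λy, z=hλ:
  y_{n+1} = y_n + z·[2/3·y_n + 1/3·y_{n+1}] ⇒ (1 − 1/3z)y_{n+1} = (1 + 2/3z)y_n
  Hence R(z) = (1 + 2/3z)/(1 − 1/3z).

Boundary: |R(x)|=1, x<0.
x=-1.27: |R|=0.1077
R=−1: 1+2/3x = −1+1/3x ⇒ -1/3x=2 ⇒ x=2/(-1/3)=-6.0000
Confirm numerically:
  x=-3.924: |R|=0.70017 <1
  x=-3.527: |R|=0.62111 <1
  x=-3.335: |R|=0.57932 <1
  x=-2.445: |R|=0.34711 <1
  x=-6.484: |R|=1.05103 >1
  x=-6.222: |R|=1.02407 >1
  x=-6.115: |R|=1.01262 >1
So |R|<1 on (-6.0000, 0).

z∈(-6.0000,0).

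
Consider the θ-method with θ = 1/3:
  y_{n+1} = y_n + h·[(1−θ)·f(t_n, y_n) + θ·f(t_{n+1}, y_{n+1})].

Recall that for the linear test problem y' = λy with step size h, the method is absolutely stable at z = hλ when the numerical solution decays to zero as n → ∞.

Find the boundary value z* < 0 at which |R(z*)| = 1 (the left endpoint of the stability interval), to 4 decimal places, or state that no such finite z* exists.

On y'=λy, z=hλ:
  y_{n+1} = y_n + z·[2/3·y_n + 1/3·y_{n+1}] ⇒ (1 − 1/3z)y_{n+1} = (1 + 2/3z)y_n
  so R(z) = (1 + 2/3z)/(1 − 1/3z).

Need |R(x)|<1, x<0.
x=-0.86: |R|=0.3316
R=−1: 1+2/3x = −1+1/3x ⇒ -1/3x=2 ⇒ x=2/(-1/3)=-6.0000
Confirm numerically:
  x=-4.654: |R|=0.82414 <1
  x=-3.122: |R|=0.52989 <1
  x=-3.091: |R|=0.52241 <1
  x=-6.414: |R|=1.04398 >1
  x=-6.336: |R|=1.03599 >1
  x=-6.231: |R|=1.02502 >1
So |R|<1 on (-6.0000, 0).

z* = -6.0000.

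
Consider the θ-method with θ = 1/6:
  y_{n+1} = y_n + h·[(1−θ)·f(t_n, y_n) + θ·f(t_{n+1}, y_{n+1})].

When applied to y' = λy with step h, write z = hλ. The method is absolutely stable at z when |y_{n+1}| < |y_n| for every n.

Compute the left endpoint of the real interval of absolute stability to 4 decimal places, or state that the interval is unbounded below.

With y'=λy (z=hλ):
  y_{n+1} = y_n + z·[5/6·y_n + 1/6·y_{n+1}] ⇒ (1 − 1/6z)y_{n+1} = (1 + 5/6z)y_n
  R(z) = (1 + 5/6z)/(1 − 1/6z).

Find x<0 with |R(x)|<1.
x=-0.92: |R|=0.2023
R=−1: 1+5/6x = −1+1/6x ⇒ -2/3x=2 ⇒ x=2/(-2/3)=-3.0000
Confirm numerically:
  x=-2.688: |R|=0.85635 <1
  x=-1.759: |R|=0.36023 <1
  x=-1.583: |R|=0.25254 <1
  x=-1.255: |R|=0.03790 <1
  x=-3.366: |R|=1.15631 >1
  x=-3.195: |R|=1.08483 >1
  x=-3.093: |R|=1.04091 >1
So |R|<1 on (-3.0000, 0).

left endpoint -3.0000.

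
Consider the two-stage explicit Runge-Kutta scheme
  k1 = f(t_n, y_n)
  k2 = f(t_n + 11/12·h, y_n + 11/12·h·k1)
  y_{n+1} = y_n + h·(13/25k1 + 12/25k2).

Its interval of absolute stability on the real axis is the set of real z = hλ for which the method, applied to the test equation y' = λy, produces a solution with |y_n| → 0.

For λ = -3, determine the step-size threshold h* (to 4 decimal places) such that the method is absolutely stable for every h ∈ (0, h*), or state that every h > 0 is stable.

Test eqn y'=λy, z=hλ:
  k1=λy_n ⇒ h·k1=z·y_n;  k2=λ(1+11/12z)y_n ⇒ h·k2=z(1+11/12z)y_n
  y_{n+1}/y_n = 1 + 13/25z + 12/25z(1+11/12z) = 1 + z + 11/25z²
  Hence R(z) = 1 + z + 11/25z².

Boundary: |R(x)|=1, x<0.
x=-0.79: |R|=0.4846
R=1: x+11/25x²=0 ⇒ x=−25/11=-2.2727; min R=1−1/(4·11/25)=0.4318>−1
Confirm numerically:
  x=-1.456: |R|=0.47677 <1
  x=-1.392: |R|=0.46057 <1
  x=-1.123: |R|=0.43190 <1
  x=-2.803: |R|=1.65400 >1
  x=-2.742: |R|=1.56617 >1
So |R|<1 on (-2.2727, 0).

(-2.2727,0); λ=-3 ⇒ h* = (25/11)/3 = 0.7576.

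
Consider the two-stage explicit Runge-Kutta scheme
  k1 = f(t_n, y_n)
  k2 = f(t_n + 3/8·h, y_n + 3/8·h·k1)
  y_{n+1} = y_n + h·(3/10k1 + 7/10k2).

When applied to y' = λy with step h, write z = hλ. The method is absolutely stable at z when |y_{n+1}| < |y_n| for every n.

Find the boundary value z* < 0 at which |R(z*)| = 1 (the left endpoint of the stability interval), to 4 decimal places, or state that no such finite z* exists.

With y'=λy (z=hλ):
  k1=λy_n ⇒ h·k1=z·y_n;  k2=λ(1+3/8z)y_n ⇒ h·k2=z(1+3/8z)y_n
  y_{n+1}/y_n = 1 + 3/10z + 7/10z(1+3/8z) = 1 + z + 21/80z²
  ⇒ R(z) = 1 + z + 21/80z².

Need |R(x)|<1, x<0.
x=-0.35: |R|=0.6822
R=1: x+21/80x²=0 ⇒ x=−80/21=-3.8095; min R=1−1/(4·21/80)=0.0476>−1
Confirm numerically:
  x=-3.620: |R|=0.81991 <1
  x=-2.364: |R|=0.10298 <1
  x=-1.815: |R|=0.04973 <1
  x=-4.198: |R|=1.42809 >1
  x=-4.094: |R|=1.30572 >1
Interval (-3.8095, 0).

left endpoint -3.8095.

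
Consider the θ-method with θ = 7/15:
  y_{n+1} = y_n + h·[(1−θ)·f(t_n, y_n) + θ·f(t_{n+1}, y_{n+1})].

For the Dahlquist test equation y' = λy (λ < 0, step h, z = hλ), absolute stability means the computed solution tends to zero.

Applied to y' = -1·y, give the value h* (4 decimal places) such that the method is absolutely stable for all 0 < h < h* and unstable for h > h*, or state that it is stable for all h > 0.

(-30.0000,0); λ=-1 ⇒ h* = (30)/1 = 30.0000.

Set f=λy, z=hλ:
  y_{n+1} = y_n + z·[8/15·y_n + 7/15·y_{n+1}] ⇒ (1 − 7/15z)y_{n+1} = (1 + 8/15z)y_n
  ⇒ R(z) = (1 + 8/15z)/(1 − 7/15z).

Boundary: |R(x)|=1, x<0.
x=-1.26: |R|=0.2065
R=−1: 1+8/15x = −1+7/15x ⇒ -1/15x=2 ⇒ x=2/(-1/15)=-30.0000
Confirm numerically:
  x=-26.888: |R|=0.98469 <1
  x=-26.536: |R|=0.98274 <1
  x=-22.151: |R|=0.95384 <1
  x=-15.400: |R|=0.88111 <1
  x=-30.421: |R|=1.00185 >1
  x=-30.312: |R|=1.00137 >1
  x=-30.239: |R|=1.00105 >1
Stable set (-30.0000, 0).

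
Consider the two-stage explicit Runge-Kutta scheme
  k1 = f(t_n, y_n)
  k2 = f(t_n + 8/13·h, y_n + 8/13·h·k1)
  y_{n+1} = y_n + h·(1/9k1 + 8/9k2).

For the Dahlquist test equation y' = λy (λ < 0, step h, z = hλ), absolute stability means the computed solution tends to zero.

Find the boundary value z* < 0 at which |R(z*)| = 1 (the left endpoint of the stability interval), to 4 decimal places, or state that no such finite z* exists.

Test eqn y'=λy, z=hλ:
  k1=λy_n ⇒ h·k1=z·y_n;  k2=λ(1+8/13z)y_n ⇒ h·k2=z(1+8/13z)y_n
  y_{n+1}/y_n = 1 + 1/9z + 8/9z(1+8/13z) = 1 + z + 64/117z²
  so R(z) = 1 + z + 64/117z².

Solve |R(x)|<1 on ℝ⁻.
x=-1.45: |R|=0.7001
R=1: x+64/117x²=0 ⇒ x=−117/64=-1.8281; min R=1−1/(4·64/117)=0.5430>−1
Confirm numerically:
  x=-1.637: |R|=0.82886 <1
  x=-0.947: |R|=0.54356 <1
  x=-0.880: |R|=0.54360 <1
  x=-2.195: |R|=1.44050 >1
  x=-1.884: |R|=1.05758 >1
Interval (-1.8281, 0).

z* = -1.8281.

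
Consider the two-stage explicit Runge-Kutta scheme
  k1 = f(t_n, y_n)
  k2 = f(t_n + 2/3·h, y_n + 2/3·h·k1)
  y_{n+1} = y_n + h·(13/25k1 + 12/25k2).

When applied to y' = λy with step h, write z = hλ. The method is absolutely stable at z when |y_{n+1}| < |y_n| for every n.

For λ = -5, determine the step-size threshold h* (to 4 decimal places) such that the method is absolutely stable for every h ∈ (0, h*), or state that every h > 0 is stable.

(-3.1250,0); λ=-5 ⇒ h* = (25/8)/5 = 0.6250.

On y'=λy, z=hλ:
  k1=λy_n ⇒ h·k1=z·y_n;  k2=λ(1+2/3z)y_n ⇒ h·k2=z(1+2/3z)y_n
  y_{n+1}/y_n = 1 + 13/25z + 12/25z(1+2/3z) = 1 + z + 8/25z²
  ⇒ R(z) = 1 + z + 8/25z².

Find x<0 with |R(x)|<1.
x=-0.37: |R|=0.6738
R=1: x+8/25x²=0 ⇒ x=−25/8=-3.1250; min R=1−1/(4·8/25)=0.2188>−1
Confirm numerically:
  x=-2.908: |R|=0.79807 <1
  x=-2.222: |R|=0.35793 <1
  x=-1.344: |R|=0.23403 <1
  x=-3.394: |R|=1.29216 >1
  x=-3.346: |R|=1.23663 >1
  x=-3.152: |R|=1.02723 >1
Stable set (-3.1250, 0).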